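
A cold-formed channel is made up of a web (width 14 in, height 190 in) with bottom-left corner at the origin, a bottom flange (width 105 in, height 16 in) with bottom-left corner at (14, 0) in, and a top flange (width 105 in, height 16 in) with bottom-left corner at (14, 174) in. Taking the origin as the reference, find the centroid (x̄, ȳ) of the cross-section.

web: A = 14 × 190 = 2660.00, centroid at (7.00, 95.00).
bottom flange: A = 105 × 16 = 1680.00, centroid at (66.50, 8.00).
top flange: A = 105 × 16 = 1680.00, centroid at (66.50, 182.00).
ΣA = 6020.00 in²
ΣAx̄ = (2660.00)(7.00) + (1680.00)(66.50) + (1680.00)(66.50) = 242060.00 in³
ΣAȳ = (2660.00)(95.00) + (1680.00)(8.00) + (1680.00)(182.00) = 571900.00 in³
x̄ = 242060.00 / 6020.00 = 40.21 in
ȳ = 571900.00 / 6020.00 = 95.00 in

x̄ = 40.21 in, ȳ = 95.00 in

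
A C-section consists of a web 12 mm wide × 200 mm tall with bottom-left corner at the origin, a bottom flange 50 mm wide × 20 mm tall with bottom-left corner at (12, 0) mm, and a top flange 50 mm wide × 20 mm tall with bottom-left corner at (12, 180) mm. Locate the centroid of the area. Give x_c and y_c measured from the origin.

x_c = 20.09 mm, y_c = 100.00 mm

Part | A | x̄ᵢ | ȳᵢ | A·x̄ᵢ | A·ȳᵢ
web | 2400.00 | 6.00 | 100.00 | 14400.00 | 240000.00
bottom flange | 1000.00 | 37.00 | 10.00 | 37000.00 | 10000.00
top flange | 1000.00 | 37.00 | 190.00 | 37000.00 | 190000.00
Σ | 4400.00 |  |  | 88400.00 | 440000.00
x_c = 88400.00 / 4400.00 = 20.09 mm
y_c = 440000.00 / 4400.00 = 100.00 mm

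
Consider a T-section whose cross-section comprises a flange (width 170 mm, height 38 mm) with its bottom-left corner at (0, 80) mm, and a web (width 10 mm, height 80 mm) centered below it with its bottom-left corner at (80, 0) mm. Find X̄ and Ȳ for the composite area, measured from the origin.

web: A = 10 × 80 = 800.00, centroid at (85.00, 40.00).
flange: A = 170 × 38 = 6460.00, centroid at (85.00, 99.00).
ΣA = 7260.00 mm², ΣAX̄ = 617100.00 mm³, ΣAȲ = 671540.00 mm³.
X̄ = 617100.00/7260.00 = 85.00 mm; Ȳ = 671540.00/7260.00 = 92.50 mm.

X̄ = 85.00 mm, Ȳ = 92.50 mm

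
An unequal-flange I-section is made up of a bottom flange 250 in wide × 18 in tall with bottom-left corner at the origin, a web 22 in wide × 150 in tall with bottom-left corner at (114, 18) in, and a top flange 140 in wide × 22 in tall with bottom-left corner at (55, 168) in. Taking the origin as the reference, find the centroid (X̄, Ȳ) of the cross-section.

Part | A | x̄ᵢ | ȳᵢ | A·x̄ᵢ | A·ȳᵢ
bottom flange | 4500.00 | 125.00 | 9.00 | 562500.00 | 40500.00
web | 3300.00 | 125.00 | 93.00 | 412500.00 | 306900.00
top flange | 3080.00 | 125.00 | 179.00 | 385000.00 | 551320.00
Σ | 10880.00 |  |  | 1360000.00 | 898720.00
X̄ = 1360000.00 / 10880.00 = 125.00 in
Ȳ = 898720.00 / 10880.00 = 82.60 in

X̄ = 125.00 in, Ȳ = 82.60 in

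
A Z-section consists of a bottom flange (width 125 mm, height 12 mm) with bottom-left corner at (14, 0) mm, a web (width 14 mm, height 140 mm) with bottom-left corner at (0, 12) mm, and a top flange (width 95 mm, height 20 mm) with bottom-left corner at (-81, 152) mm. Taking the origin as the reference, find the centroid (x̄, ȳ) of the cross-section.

bottom flange: A = 125 × 12 = 1500.00, centroid at (76.50, 6.00).
web: A = 14 × 140 = 1960.00, centroid at (7.00, 82.00).
top flange: A = 95 × 20 = 1900.00, centroid at (-33.50, 162.00).
ΣA = 5360.00 mm², ΣAx̄ = 64820.00 mm³, ΣAȳ = 477520.00 mm³.
x̄ = 64820.00/5360.00 = 12.09 mm; ȳ = 477520.00/5360.00 = 89.09 mm.

x̄ = 12.09 mm, ȳ = 89.09 mm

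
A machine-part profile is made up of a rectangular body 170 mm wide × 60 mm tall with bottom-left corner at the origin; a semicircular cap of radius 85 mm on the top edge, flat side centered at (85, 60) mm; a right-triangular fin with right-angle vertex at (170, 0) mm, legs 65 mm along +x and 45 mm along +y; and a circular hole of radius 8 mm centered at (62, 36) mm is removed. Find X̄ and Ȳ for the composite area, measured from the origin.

Part | A | x̄ᵢ | ȳᵢ | A·x̄ᵢ | A·ȳᵢ
rectangular body | 10200.00 | 85.00 | 30.00 | 867000.00 | 306000.00
semicircular top | 11349.00 | 85.00 | 96.08 | 964665.29 | 1090356.87
triangular fin | 1462.50 | 191.67 | 15.00 | 280312.50 | 21937.50
hole | -201.06 | 62.00 | 36.00 | -12465.84 | -7238.23
Σ | 22810.44 |  |  | 2099511.95 | 1411056.14
X̄ = 2099511.95 / 22810.44 = 92.04 mm
Ȳ = 1411056.14 / 22810.44 = 61.86 mm

X̄ = 92.04 mm, Ȳ = 61.86 mm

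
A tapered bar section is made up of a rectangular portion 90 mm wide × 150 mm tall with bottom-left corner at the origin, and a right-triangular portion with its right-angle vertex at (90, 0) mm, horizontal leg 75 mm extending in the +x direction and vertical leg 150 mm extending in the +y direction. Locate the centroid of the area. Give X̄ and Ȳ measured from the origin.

rectangular portion: A = 90 × 150 = 13500.00, centroid at (45.00, 75.00).
triangular portion: A = ½·75·150 = 5625.00, centroid at (115.00, 50.00).
ΣA = 19125.00 mm², ΣAX̄ = 1254375.00 mm³, ΣAȲ = 1293750.00 mm³.
X̄ = 1254375.00/19125.00 = 65.59 mm; Ȳ = 1293750.00/19125.00 = 67.65 mm.

X̄ = 65.59 mm, Ȳ = 67.65 mm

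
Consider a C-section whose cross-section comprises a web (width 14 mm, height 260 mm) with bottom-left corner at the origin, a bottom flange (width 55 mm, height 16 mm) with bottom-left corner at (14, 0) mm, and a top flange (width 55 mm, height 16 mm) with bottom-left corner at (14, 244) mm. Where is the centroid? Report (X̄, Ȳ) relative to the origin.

X̄ = 18.24 mm, Ȳ = 130.00 mm

web: A = 14 × 260 = 3640.00, centroid at (7.00, 130.00).
bottom flange: A = 55 × 16 = 880.00, centroid at (41.50, 8.00).
top flange: A = 55 × 16 = 880.00, centroid at (41.50, 252.00).
ΣA = 5400.00 mm²
ΣAX̄ = (3640.00)(7.00) + (880.00)(41.50) + (880.00)(41.50) = 98520.00 mm³
ΣAȲ = (3640.00)(130.00) + (880.00)(8.00) + (880.00)(252.00) = 702000.00 mm³
X̄ = 98520.00 / 5400.00 = 18.24 mm
Ȳ = 702000.00 / 5400.00 = 130.00 mm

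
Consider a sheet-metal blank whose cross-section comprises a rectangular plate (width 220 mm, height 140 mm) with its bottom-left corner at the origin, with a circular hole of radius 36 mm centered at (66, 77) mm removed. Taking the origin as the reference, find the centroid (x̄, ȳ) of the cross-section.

Part | A | x̄ᵢ | ȳᵢ | A·x̄ᵢ | A·ȳᵢ
plate | 30800.00 | 110.00 | 70.00 | 3388000.00 | 2156000.00
hole | -4071.50 | 66.00 | 77.00 | -268719.27 | -313505.81
Σ | 26728.50 |  |  | 3119280.73 | 1842494.19
x̄ = 3119280.73 / 26728.50 = 116.70 mm
ȳ = 1842494.19 / 26728.50 = 68.93 mm

x̄ = 116.70 mm, ȳ = 68.93 mm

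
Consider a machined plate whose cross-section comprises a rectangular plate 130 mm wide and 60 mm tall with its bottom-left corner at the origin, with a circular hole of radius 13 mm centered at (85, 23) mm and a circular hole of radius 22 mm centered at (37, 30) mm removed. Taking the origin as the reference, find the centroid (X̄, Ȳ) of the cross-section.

X̄ = 70.56 mm, Ȳ = 30.65 mm

plate: A = 130 × 60 = 7800.00, centroid at (65.00, 30.00).
hole 1: A = −π·13² = -530.93, centroid at (85.00, 23.00).
hole 2: A = −π·22² = -1520.53, centroid at (37.00, 30.00).
ΣA = 5748.54 mm²
ΣAX̄ = (7800.00)(65.00) + (-530.93)(85.00) + (-1520.53)(37.00) = 405611.38 mm³
ΣAȲ = (7800.00)(30.00) + (-530.93)(23.00) + (-1520.53)(30.00) = 176172.70 mm³
X̄ = 405611.38 / 5748.54 = 70.56 mm
Ȳ = 176172.70 / 5748.54 = 30.65 mm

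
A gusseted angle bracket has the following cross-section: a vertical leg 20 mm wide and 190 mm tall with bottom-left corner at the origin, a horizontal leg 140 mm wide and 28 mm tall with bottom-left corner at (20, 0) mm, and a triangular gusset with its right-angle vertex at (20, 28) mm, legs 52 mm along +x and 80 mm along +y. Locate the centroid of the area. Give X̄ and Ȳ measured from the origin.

X̄ = 47.80 mm, Ȳ = 54.04 mm

Part | A | x̄ᵢ | ȳᵢ | A·x̄ᵢ | A·ȳᵢ
vertical leg | 3800.00 | 10.00 | 95.00 | 38000.00 | 361000.00
horizontal leg | 3920.00 | 90.00 | 14.00 | 352800.00 | 54880.00
gusset | 2080.00 | 37.33 | 54.67 | 77653.33 | 113706.67
Σ | 9800.00 |  |  | 468453.33 | 529586.67
X̄ = 468453.33 / 9800.00 = 47.80 mm
Ȳ = 529586.67 / 9800.00 = 54.04 mm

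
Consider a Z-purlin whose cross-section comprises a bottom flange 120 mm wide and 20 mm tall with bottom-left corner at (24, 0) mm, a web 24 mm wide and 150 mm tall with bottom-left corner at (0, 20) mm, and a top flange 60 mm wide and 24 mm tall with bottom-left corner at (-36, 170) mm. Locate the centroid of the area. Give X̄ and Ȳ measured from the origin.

X̄ = 31.74 mm, Ȳ = 84.42 mm

bottom flange: A = 120 × 20 = 2400.00, centroid at (84.00, 10.00).
web: A = 24 × 150 = 3600.00, centroid at (12.00, 95.00).
top flange: A = 60 × 24 = 1440.00, centroid at (-6.00, 182.00).
ΣA = 7440.00 mm²
ΣAX̄ = (2400.00)(84.00) + (3600.00)(12.00) + (1440.00)(-6.00) = 236160.00 mm³
ΣAȲ = (2400.00)(10.00) + (3600.00)(95.00) + (1440.00)(182.00) = 628080.00 mm³
X̄ = 236160.00 / 7440.00 = 31.74 mm
Ȳ = 628080.00 / 7440.00 = 84.42 mm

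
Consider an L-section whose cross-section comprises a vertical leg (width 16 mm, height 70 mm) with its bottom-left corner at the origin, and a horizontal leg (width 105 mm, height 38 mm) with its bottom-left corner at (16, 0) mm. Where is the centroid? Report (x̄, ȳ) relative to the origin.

x̄ = 55.24 mm, ȳ = 22.51 mm

vertical leg: A = 16 × 70 = 1120.00, centroid at (8.00, 35.00).
horizontal leg: A = 105 × 38 = 3990.00, centroid at (68.50, 19.00).
ΣA = 5110.00 mm², ΣAx̄ = 282275.00 mm³, ΣAȳ = 115010.00 mm³.
x̄ = 282275.00/5110.00 = 55.24 mm; ȳ = 115010.00/5110.00 = 22.51 mm.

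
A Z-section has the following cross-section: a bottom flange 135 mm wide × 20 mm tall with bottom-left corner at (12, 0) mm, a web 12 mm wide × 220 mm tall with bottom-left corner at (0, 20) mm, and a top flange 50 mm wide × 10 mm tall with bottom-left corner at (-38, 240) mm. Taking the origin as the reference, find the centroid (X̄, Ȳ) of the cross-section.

X̄ = 38.35 mm, Ȳ = 84.37 mm

bottom flange: A = 135 × 20 = 2700.00, centroid at (79.50, 10.00).
web: A = 12 × 220 = 2640.00, centroid at (6.00, 130.00).
top flange: A = 50 × 10 = 500.00, centroid at (-13.00, 245.00).
ΣA = 5840.00 mm², ΣAX̄ = 223990.00 mm³, ΣAȲ = 492700.00 mm³.
X̄ = 223990.00/5840.00 = 38.35 mm; Ȳ = 492700.00/5840.00 = 84.37 mm.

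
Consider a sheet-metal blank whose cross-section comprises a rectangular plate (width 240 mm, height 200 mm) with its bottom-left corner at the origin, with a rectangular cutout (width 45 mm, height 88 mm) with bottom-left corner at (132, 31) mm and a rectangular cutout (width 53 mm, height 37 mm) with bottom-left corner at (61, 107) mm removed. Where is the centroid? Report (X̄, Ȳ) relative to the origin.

X̄ = 118.27 mm, Ȳ = 101.16 mm

Part | A | x̄ᵢ | ȳᵢ | A·x̄ᵢ | A·ȳᵢ
plate | 48000.00 | 120.00 | 100.00 | 5760000.00 | 4800000.00
hole 1 | -3960.00 | 154.50 | 75.00 | -611820.00 | -297000.00
hole 2 | -1961.00 | 87.50 | 125.50 | -171587.50 | -246105.50
Σ | 42079.00 |  |  | 4976592.50 | 4256894.50
X̄ = 4976592.50 / 42079.00 = 118.27 mm
Ȳ = 4256894.50 / 42079.00 = 101.16 mm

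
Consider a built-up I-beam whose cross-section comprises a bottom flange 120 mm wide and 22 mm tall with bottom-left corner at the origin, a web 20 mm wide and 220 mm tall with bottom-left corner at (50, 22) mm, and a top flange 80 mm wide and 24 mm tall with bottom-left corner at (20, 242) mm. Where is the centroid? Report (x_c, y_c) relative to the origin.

bottom flange: A = 120 × 22 = 2640.00, centroid at (60.00, 11.00).
web: A = 20 × 220 = 4400.00, centroid at (60.00, 132.00).
top flange: A = 80 × 24 = 1920.00, centroid at (60.00, 254.00).
ΣA = 8960.00 mm², ΣAx_c = 537600.00 mm³, ΣAy_c = 1097520.00 mm³.
x_c = 537600.00/8960.00 = 60.00 mm; y_c = 1097520.00/8960.00 = 122.49 mm.

x_c = 60.00 mm, y_c = 122.49 mm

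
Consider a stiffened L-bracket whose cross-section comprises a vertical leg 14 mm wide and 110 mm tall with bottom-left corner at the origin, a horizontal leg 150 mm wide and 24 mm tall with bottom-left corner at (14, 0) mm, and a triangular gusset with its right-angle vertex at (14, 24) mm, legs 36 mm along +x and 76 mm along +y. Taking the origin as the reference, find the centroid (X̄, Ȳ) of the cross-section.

vertical leg: A = 14 × 110 = 1540.00, centroid at (7.00, 55.00).
horizontal leg: A = 150 × 24 = 3600.00, centroid at (89.00, 12.00).
gusset: A = ½·36·76 = 1368.00, centroid at (26.00, 49.33).
ΣA = 6508.00 mm²
ΣAX̄ = (1540.00)(7.00) + (3600.00)(89.00) + (1368.00)(26.00) = 366748.00 mm³
ΣAȲ = (1540.00)(55.00) + (3600.00)(12.00) + (1368.00)(49.33) = 195388.00 mm³
X̄ = 366748.00 / 6508.00 = 56.35 mm
Ȳ = 195388.00 / 6508.00 = 30.02 mm

X̄ = 56.35 mm, Ȳ = 30.02 mm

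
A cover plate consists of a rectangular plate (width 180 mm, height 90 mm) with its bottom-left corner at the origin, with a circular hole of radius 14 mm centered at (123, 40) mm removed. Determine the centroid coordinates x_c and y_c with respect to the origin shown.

plate: A = 180 × 90 = 16200.00, centroid at (90.00, 45.00).
hole: A = −π·14² = -615.75, centroid at (123.00, 40.00).
ΣA = 15584.25 mm², ΣAx_c = 1382262.48 mm³, ΣAy_c = 704369.91 mm³.
x_c = 1382262.48/15584.25 = 88.70 mm; y_c = 704369.91/15584.25 = 45.20 mm.

x_c = 88.70 mm, y_c = 45.20 mm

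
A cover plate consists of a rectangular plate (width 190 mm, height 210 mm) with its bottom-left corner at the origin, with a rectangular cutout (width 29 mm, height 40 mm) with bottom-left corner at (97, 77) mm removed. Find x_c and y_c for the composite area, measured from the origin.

x_c = 94.51 mm, y_c = 105.24 mm

Part | A | x̄ᵢ | ȳᵢ | A·x̄ᵢ | A·ȳᵢ
plate | 39900.00 | 95.00 | 105.00 | 3790500.00 | 4189500.00
hole | -1160.00 | 111.50 | 97.00 | -129340.00 | -112520.00
Σ | 38740.00 |  |  | 3661160.00 | 4076980.00
x_c = 3661160.00 / 38740.00 = 94.51 mm
y_c = 4076980.00 / 38740.00 = 105.24 mm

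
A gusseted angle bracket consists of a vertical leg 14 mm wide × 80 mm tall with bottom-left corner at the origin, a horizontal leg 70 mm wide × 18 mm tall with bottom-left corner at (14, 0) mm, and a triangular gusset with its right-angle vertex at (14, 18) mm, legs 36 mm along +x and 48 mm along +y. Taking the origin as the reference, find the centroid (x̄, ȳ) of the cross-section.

x̄ = 28.37 mm, ȳ = 26.36 mm

Part | A | x̄ᵢ | ȳᵢ | A·x̄ᵢ | A·ȳᵢ
vertical leg | 1120.00 | 7.00 | 40.00 | 7840.00 | 44800.00
horizontal leg | 1260.00 | 49.00 | 9.00 | 61740.00 | 11340.00
gusset | 864.00 | 26.00 | 34.00 | 22464.00 | 29376.00
Σ | 3244.00 |  |  | 92044.00 | 85516.00
x̄ = 92044.00 / 3244.00 = 28.37 mm
ȳ = 85516.00 / 3244.00 = 26.36 mm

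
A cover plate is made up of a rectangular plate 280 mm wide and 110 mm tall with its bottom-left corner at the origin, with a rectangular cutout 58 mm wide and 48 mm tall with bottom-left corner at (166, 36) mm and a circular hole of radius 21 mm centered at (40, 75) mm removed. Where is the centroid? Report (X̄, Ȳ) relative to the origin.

X̄ = 139.45 mm, Ȳ = 53.44 mm

plate: A = 280 × 110 = 30800.00, centroid at (140.00, 55.00).
hole 1: A = −(58 × 48) = -2784.00, centroid at (195.00, 60.00).
hole 2: A = −π·21² = -1385.44, centroid at (40.00, 75.00).
ΣA = 26630.56 mm², ΣAX̄ = 3713702.31 mm³, ΣAȲ = 1423051.82 mm³.
X̄ = 3713702.31/26630.56 = 139.45 mm; Ȳ = 1423051.82/26630.56 = 53.44 mm.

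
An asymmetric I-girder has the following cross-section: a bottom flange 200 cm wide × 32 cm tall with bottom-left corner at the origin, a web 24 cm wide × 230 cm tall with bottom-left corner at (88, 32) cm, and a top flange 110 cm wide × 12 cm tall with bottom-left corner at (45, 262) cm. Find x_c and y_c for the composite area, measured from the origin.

x_c = 100.00 cm, y_c = 95.74 cm

bottom flange: A = 200 × 32 = 6400.00, centroid at (100.00, 16.00).
web: A = 24 × 230 = 5520.00, centroid at (100.00, 147.00).
top flange: A = 110 × 12 = 1320.00, centroid at (100.00, 268.00).
ΣA = 13240.00 cm², ΣAx_c = 1324000.00 cm³, ΣAy_c = 1267600.00 cm³.
x_c = 1324000.00/13240.00 = 100.00 cm; y_c = 1267600.00/13240.00 = 95.74 cm.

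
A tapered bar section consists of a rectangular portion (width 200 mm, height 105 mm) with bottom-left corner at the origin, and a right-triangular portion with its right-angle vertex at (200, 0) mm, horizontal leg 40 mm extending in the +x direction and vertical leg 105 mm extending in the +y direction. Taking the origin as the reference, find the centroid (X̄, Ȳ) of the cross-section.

rectangular portion: A = 200 × 105 = 21000.00, centroid at (100.00, 52.50).
triangular portion: A = ½·40·105 = 2100.00, centroid at (213.33, 35.00).
ΣA = 23100.00 mm², ΣAX̄ = 2548000.00 mm³, ΣAȲ = 1176000.00 mm³.
X̄ = 2548000.00/23100.00 = 110.30 mm; Ȳ = 1176000.00/23100.00 = 50.91 mm.

X̄ = 110.30 mm, Ȳ = 50.91 mm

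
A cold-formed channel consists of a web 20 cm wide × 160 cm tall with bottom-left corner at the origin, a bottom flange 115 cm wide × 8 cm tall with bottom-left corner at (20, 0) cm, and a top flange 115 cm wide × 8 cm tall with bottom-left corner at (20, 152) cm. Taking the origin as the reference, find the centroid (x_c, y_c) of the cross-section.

web: A = 20 × 160 = 3200.00, centroid at (10.00, 80.00).
bottom flange: A = 115 × 8 = 920.00, centroid at (77.50, 4.00).
top flange: A = 115 × 8 = 920.00, centroid at (77.50, 156.00).
ΣA = 5040.00 cm², ΣAx_c = 174600.00 cm³, ΣAy_c = 403200.00 cm³.
x_c = 174600.00/5040.00 = 34.64 cm; y_c = 403200.00/5040.00 = 80.00 cm.

x_c = 34.64 cm, y_c = 80.00 cm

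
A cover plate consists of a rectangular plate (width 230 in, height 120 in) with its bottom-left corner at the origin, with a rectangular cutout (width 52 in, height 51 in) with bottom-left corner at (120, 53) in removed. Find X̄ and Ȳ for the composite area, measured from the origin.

X̄ = 111.70 in, Ȳ = 58.03 in

Part | A | x̄ᵢ | ȳᵢ | A·x̄ᵢ | A·ȳᵢ
plate | 27600.00 | 115.00 | 60.00 | 3174000.00 | 1656000.00
hole | -2652.00 | 146.00 | 78.50 | -387192.00 | -208182.00
Σ | 24948.00 |  |  | 2786808.00 | 1447818.00
X̄ = 2786808.00 / 24948.00 = 111.70 in
Ȳ = 1447818.00 / 24948.00 = 58.03 in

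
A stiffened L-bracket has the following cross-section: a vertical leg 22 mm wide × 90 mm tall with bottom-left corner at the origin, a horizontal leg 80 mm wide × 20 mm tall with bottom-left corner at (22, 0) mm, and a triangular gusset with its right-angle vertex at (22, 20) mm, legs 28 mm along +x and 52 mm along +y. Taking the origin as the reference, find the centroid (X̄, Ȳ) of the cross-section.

Part | A | x̄ᵢ | ȳᵢ | A·x̄ᵢ | A·ȳᵢ
vertical leg | 1980.00 | 11.00 | 45.00 | 21780.00 | 89100.00
horizontal leg | 1600.00 | 62.00 | 10.00 | 99200.00 | 16000.00
gusset | 728.00 | 31.33 | 37.33 | 22810.67 | 27178.67
Σ | 4308.00 |  |  | 143790.67 | 132278.67
X̄ = 143790.67 / 4308.00 = 33.38 mm
Ȳ = 132278.67 / 4308.00 = 30.71 mm

X̄ = 33.38 mm, Ȳ = 30.71 mm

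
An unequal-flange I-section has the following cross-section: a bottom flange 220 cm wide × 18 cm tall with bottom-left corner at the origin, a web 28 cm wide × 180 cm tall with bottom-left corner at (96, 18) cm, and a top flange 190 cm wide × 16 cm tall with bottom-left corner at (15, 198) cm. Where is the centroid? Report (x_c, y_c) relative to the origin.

Part | A | x̄ᵢ | ȳᵢ | A·x̄ᵢ | A·ȳᵢ
bottom flange | 3960.00 | 110.00 | 9.00 | 435600.00 | 35640.00
web | 5040.00 | 110.00 | 108.00 | 554400.00 | 544320.00
top flange | 3040.00 | 110.00 | 206.00 | 334400.00 | 626240.00
Σ | 12040.00 |  |  | 1324400.00 | 1206200.00
x_c = 1324400.00 / 12040.00 = 110.00 cm
y_c = 1206200.00 / 12040.00 = 100.18 cm

x_c = 110.00 cm, y_c = 100.18 cm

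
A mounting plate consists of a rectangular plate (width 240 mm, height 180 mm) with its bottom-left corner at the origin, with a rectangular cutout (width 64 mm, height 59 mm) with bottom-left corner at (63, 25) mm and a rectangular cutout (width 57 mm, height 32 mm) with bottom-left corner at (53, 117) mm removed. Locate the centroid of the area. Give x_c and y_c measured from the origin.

plate: A = 240 × 180 = 43200.00, centroid at (120.00, 90.00).
hole 1: A = −(64 × 59) = -3776.00, centroid at (95.00, 54.50).
hole 2: A = −(57 × 32) = -1824.00, centroid at (81.50, 133.00).
ΣA = 37600.00 mm², ΣAx_c = 4676624.00 mm³, ΣAy_c = 3439616.00 mm³.
x_c = 4676624.00/37600.00 = 124.38 mm; y_c = 3439616.00/37600.00 = 91.48 mm.

x_c = 124.38 mm, y_c = 91.48 mm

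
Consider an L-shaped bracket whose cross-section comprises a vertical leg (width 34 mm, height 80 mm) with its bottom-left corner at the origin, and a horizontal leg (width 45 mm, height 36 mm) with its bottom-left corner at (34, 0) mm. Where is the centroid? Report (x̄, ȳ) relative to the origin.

x̄ = 31.74 mm, ȳ = 31.79 mm

vertical leg: A = 34 × 80 = 2720.00, centroid at (17.00, 40.00).
horizontal leg: A = 45 × 36 = 1620.00, centroid at (56.50, 18.00).
ΣA = 4340.00 mm², ΣAx̄ = 137770.00 mm³, ΣAȳ = 137960.00 mm³.
x̄ = 137770.00/4340.00 = 31.74 mm; ȳ = 137960.00/4340.00 = 31.79 mm.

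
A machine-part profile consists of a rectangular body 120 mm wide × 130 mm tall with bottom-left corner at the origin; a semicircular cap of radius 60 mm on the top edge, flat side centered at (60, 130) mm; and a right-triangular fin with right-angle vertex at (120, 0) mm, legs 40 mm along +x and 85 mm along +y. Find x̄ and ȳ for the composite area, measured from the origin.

x̄ = 65.43 mm, ȳ = 84.57 mm

rectangular body: A = 120 × 130 = 15600.00, centroid at (60.00, 65.00).
semicircular top: A = ½π·60² = 5654.87, centroid at (60.00, 155.46).
triangular fin: A = ½·40·85 = 1700.00, centroid at (133.33, 28.33).
ΣA = 22954.87 mm², ΣAx̄ = 1501958.67 mm³, ΣAȳ = 1941299.35 mm³.
x̄ = 1501958.67/22954.87 = 65.43 mm; ȳ = 1941299.35/22954.87 = 84.57 mm.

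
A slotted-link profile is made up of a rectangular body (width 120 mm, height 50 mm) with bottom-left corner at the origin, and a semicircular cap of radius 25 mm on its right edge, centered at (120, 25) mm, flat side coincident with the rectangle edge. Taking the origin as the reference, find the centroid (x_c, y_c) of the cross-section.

rectangular body: A = 120 × 50 = 6000.00, centroid at (60.00, 25.00).
semicircular end: A = ½π·25² = 981.75, centroid at (130.61, 25.00).
ΣA = 6981.75 mm²
ΣAx_c = (6000.00)(60.00) + (981.75)(130.61) = 488226.39 mm³
ΣAy_c = (6000.00)(25.00) + (981.75)(25.00) = 174543.69 mm³
x_c = 488226.39 / 6981.75 = 69.93 mm
y_c = 174543.69 / 6981.75 = 25.00 mm

x_c = 69.93 mm, y_c = 25.00 mm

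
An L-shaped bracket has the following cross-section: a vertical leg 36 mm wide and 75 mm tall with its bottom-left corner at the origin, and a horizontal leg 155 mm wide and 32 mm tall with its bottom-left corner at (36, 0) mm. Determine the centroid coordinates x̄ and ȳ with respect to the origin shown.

vertical leg: A = 36 × 75 = 2700.00, centroid at (18.00, 37.50).
horizontal leg: A = 155 × 32 = 4960.00, centroid at (113.50, 16.00).
ΣA = 7660.00 mm²
ΣAx̄ = (2700.00)(18.00) + (4960.00)(113.50) = 611560.00 mm³
ΣAȳ = (2700.00)(37.50) + (4960.00)(16.00) = 180610.00 mm³
x̄ = 611560.00 / 7660.00 = 79.84 mm
ȳ = 180610.00 / 7660.00 = 23.58 mm

x̄ = 79.84 mm, ȳ = 23.58 mm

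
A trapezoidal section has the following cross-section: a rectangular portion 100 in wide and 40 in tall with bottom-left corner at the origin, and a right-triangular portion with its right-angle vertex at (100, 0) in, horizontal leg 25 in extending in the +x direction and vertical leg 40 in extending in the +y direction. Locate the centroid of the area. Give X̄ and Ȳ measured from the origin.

rectangular portion: A = 100 × 40 = 4000.00, centroid at (50.00, 20.00).
triangular portion: A = ½·25·40 = 500.00, centroid at (108.33, 13.33).
ΣA = 4500.00 in², ΣAX̄ = 254166.67 in³, ΣAȲ = 86666.67 in³.
X̄ = 254166.67/4500.00 = 56.48 in; Ȳ = 86666.67/4500.00 = 19.26 in.

X̄ = 56.48 in, Ȳ = 19.26 in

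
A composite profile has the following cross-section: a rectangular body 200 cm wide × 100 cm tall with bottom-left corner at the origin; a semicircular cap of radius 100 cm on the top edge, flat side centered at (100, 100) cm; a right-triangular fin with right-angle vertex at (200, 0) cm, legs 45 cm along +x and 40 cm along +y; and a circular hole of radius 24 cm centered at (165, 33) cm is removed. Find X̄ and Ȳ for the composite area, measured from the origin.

X̄ = 99.59 cm, Ȳ = 91.66 cm

rectangular body: A = 200 × 100 = 20000.00, centroid at (100.00, 50.00).
semicircular top: A = ½π·100² = 15707.96, centroid at (100.00, 142.44).
triangular fin: A = ½·45·40 = 900.00, centroid at (215.00, 13.33).
hole: A = −π·24² = -1809.56, centroid at (165.00, 33.00).
ΣA = 34798.41 cm²
ΣAX̄ = (20000.00)(100.00) + (15707.96)(100.00) + (900.00)(215.00) + (-1809.56)(165.00) = 3465719.36 cm³
ΣAȲ = (20000.00)(50.00) + (15707.96)(142.44) + (900.00)(13.33) + (-1809.56)(33.00) = 3189747.60 cm³
X̄ = 3465719.36 / 34798.41 = 99.59 cm
Ȳ = 3189747.60 / 34798.41 = 91.66 cm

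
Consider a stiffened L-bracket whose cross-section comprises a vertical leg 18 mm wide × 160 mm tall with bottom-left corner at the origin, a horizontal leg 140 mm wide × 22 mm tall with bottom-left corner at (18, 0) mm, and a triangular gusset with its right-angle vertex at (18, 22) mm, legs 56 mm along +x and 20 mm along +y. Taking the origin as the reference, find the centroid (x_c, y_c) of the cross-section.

x_c = 48.70 mm, y_c = 43.00 mm

vertical leg: A = 18 × 160 = 2880.00, centroid at (9.00, 80.00).
horizontal leg: A = 140 × 22 = 3080.00, centroid at (88.00, 11.00).
gusset: A = ½·56·20 = 560.00, centroid at (36.67, 28.67).
ΣA = 6520.00 mm²
ΣAx_c = (2880.00)(9.00) + (3080.00)(88.00) + (560.00)(36.67) = 317493.33 mm³
ΣAy_c = (2880.00)(80.00) + (3080.00)(11.00) + (560.00)(28.67) = 280333.33 mm³
x_c = 317493.33 / 6520.00 = 48.70 mm
y_c = 280333.33 / 6520.00 = 43.00 mm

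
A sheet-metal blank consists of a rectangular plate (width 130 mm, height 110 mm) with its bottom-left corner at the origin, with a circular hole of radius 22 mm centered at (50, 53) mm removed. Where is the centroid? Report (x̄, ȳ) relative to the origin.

plate: A = 130 × 110 = 14300.00, centroid at (65.00, 55.00).
hole: A = −π·22² = -1520.53, centroid at (50.00, 53.00).
ΣA = 12779.47 mm²
ΣAx̄ = (14300.00)(65.00) + (-1520.53)(50.00) = 853473.46 mm³
ΣAȳ = (14300.00)(55.00) + (-1520.53)(53.00) = 705911.87 mm³
x̄ = 853473.46 / 12779.47 = 66.78 mm
ȳ = 705911.87 / 12779.47 = 55.24 mm

x̄ = 66.78 mm, ȳ = 55.24 mm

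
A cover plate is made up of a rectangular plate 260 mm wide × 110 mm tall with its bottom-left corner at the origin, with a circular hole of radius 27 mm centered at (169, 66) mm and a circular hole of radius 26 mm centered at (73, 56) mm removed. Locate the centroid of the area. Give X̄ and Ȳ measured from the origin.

X̄ = 131.31 mm, Ȳ = 53.87 mm

plate: A = 260 × 110 = 28600.00, centroid at (130.00, 55.00).
hole 1: A = −π·27² = -2290.22, centroid at (169.00, 66.00).
hole 2: A = −π·26² = -2123.72, centroid at (73.00, 56.00).
ΣA = 24186.06 mm²
ΣAX̄ = (28600.00)(130.00) + (-2290.22)(169.00) + (-2123.72)(73.00) = 3175921.33 mm³
ΣAȲ = (28600.00)(55.00) + (-2290.22)(66.00) + (-2123.72)(56.00) = 1302917.28 mm³
X̄ = 3175921.33 / 24186.06 = 131.31 mm
Ȳ = 1302917.28 / 24186.06 = 53.87 mm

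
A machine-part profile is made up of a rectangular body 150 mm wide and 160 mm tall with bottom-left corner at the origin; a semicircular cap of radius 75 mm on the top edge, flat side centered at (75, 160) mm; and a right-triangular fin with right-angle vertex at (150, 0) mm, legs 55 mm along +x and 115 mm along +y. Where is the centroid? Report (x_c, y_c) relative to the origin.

x_c = 83.20 mm, y_c = 103.79 mm

rectangular body: A = 150 × 160 = 24000.00, centroid at (75.00, 80.00).
semicircular top: A = ½π·75² = 8835.73, centroid at (75.00, 191.83).
triangular fin: A = ½·55·115 = 3162.50, centroid at (168.33, 38.33).
ΣA = 35998.23 mm², ΣAx_c = 2995033.87 mm³, ΣAy_c = 3736195.86 mm³.
x_c = 2995033.87/35998.23 = 83.20 mm; y_c = 3736195.86/35998.23 = 103.79 mm.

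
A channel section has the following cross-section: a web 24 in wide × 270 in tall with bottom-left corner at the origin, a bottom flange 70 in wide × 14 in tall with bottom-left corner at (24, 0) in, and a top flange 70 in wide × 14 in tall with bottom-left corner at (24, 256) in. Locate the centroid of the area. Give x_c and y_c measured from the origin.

web: A = 24 × 270 = 6480.00, centroid at (12.00, 135.00).
bottom flange: A = 70 × 14 = 980.00, centroid at (59.00, 7.00).
top flange: A = 70 × 14 = 980.00, centroid at (59.00, 263.00).
ΣA = 8440.00 in², ΣAx_c = 193400.00 in³, ΣAy_c = 1139400.00 in³.
x_c = 193400.00/8440.00 = 22.91 in; y_c = 1139400.00/8440.00 = 135.00 in.

x_c = 22.91 in, y_c = 135.00 in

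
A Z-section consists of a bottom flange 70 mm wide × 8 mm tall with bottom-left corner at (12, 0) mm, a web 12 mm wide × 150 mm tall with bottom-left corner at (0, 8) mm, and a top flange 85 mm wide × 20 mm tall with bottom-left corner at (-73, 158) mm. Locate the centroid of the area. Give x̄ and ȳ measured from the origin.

x̄ = -3.63 mm, ȳ = 107.69 mm

Part | A | x̄ᵢ | ȳᵢ | A·x̄ᵢ | A·ȳᵢ
bottom flange | 560.00 | 47.00 | 4.00 | 26320.00 | 2240.00
web | 1800.00 | 6.00 | 83.00 | 10800.00 | 149400.00
top flange | 1700.00 | -30.50 | 168.00 | -51850.00 | 285600.00
Σ | 4060.00 |  |  | -14730.00 | 437240.00
x̄ = -14730.00 / 4060.00 = -3.63 mm
ȳ = 437240.00 / 4060.00 = 107.69 mm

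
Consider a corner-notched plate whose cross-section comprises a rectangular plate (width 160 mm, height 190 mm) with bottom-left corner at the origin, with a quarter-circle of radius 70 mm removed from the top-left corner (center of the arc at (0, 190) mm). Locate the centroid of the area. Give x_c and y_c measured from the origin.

x_c = 87.29 mm, y_c = 85.54 mm

Part | A | x̄ᵢ | ȳᵢ | A·x̄ᵢ | A·ȳᵢ
plate | 30400.00 | 80.00 | 95.00 | 2432000.00 | 2888000.00
removed quarter-circle | -3848.45 | 29.71 | 160.29 | -114333.33 | -616872.36
Σ | 26551.55 |  |  | 2317666.67 | 2271127.64
x_c = 2317666.67 / 26551.55 = 87.29 mm
y_c = 2271127.64 / 26551.55 = 85.54 mm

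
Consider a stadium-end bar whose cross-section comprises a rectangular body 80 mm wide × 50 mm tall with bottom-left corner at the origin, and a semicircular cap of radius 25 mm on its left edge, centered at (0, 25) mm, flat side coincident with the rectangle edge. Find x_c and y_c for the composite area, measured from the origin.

x_c = 30.03 mm, y_c = 25.00 mm

rectangular body: A = 80 × 50 = 4000.00, centroid at (40.00, 25.00).
semicircular end: A = ½π·25² = 981.75, centroid at (-10.61, 25.00).
ΣA = 4981.75 mm²
ΣAx_c = (4000.00)(40.00) + (981.75)(-10.61) = 149583.33 mm³
ΣAy_c = (4000.00)(25.00) + (981.75)(25.00) = 124543.69 mm³
x_c = 149583.33 / 4981.75 = 30.03 mm
y_c = 124543.69 / 4981.75 = 25.00 mm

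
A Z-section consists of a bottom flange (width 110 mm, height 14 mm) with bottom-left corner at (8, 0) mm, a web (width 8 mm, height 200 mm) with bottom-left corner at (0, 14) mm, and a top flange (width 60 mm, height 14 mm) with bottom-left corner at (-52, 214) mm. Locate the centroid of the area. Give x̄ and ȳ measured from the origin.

x̄ = 21.34 mm, ȳ = 95.18 mm

bottom flange: A = 110 × 14 = 1540.00, centroid at (63.00, 7.00).
web: A = 8 × 200 = 1600.00, centroid at (4.00, 114.00).
top flange: A = 60 × 14 = 840.00, centroid at (-22.00, 221.00).
ΣA = 3980.00 mm², ΣAx̄ = 84940.00 mm³, ΣAȳ = 378820.00 mm³.
x̄ = 84940.00/3980.00 = 21.34 mm; ȳ = 378820.00/3980.00 = 95.18 mm.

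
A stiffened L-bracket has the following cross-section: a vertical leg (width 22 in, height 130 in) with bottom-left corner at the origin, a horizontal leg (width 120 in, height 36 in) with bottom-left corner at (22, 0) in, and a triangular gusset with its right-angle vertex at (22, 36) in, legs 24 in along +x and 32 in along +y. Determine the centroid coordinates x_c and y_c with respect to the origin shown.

x_c = 52.51 in, y_c = 37.23 in

Part | A | x̄ᵢ | ȳᵢ | A·x̄ᵢ | A·ȳᵢ
vertical leg | 2860.00 | 11.00 | 65.00 | 31460.00 | 185900.00
horizontal leg | 4320.00 | 82.00 | 18.00 | 354240.00 | 77760.00
gusset | 384.00 | 30.00 | 46.67 | 11520.00 | 17920.00
Σ | 7564.00 |  |  | 397220.00 | 281580.00
x_c = 397220.00 / 7564.00 = 52.51 in
y_c = 281580.00 / 7564.00 = 37.23 in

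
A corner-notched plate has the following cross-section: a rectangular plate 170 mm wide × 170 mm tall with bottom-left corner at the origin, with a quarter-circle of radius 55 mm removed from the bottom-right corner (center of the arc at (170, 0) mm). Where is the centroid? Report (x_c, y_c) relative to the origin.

x_c = 79.48 mm, y_c = 90.52 mm

plate: A = 170 × 170 = 28900.00, centroid at (85.00, 85.00).
removed quarter-circle: A = −¼π·55² = -2375.83, centroid at (146.66, 23.34).
ΣA = 26524.17 mm²
ΣAx_c = (28900.00)(85.00) + (-2375.83)(146.66) = 2108067.33 mm³
ΣAy_c = (28900.00)(85.00) + (-2375.83)(23.34) = 2401041.67 mm³
x_c = 2108067.33 / 26524.17 = 79.48 mm
y_c = 2401041.67 / 26524.17 = 90.52 mm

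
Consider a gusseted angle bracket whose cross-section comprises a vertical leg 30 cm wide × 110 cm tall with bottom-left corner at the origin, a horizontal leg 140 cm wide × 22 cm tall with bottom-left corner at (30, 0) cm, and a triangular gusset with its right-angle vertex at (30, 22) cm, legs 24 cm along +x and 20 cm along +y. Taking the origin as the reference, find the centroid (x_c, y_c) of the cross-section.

vertical leg: A = 30 × 110 = 3300.00, centroid at (15.00, 55.00).
horizontal leg: A = 140 × 22 = 3080.00, centroid at (100.00, 11.00).
gusset: A = ½·24·20 = 240.00, centroid at (38.00, 28.67).
ΣA = 6620.00 cm²
ΣAx_c = (3300.00)(15.00) + (3080.00)(100.00) + (240.00)(38.00) = 366620.00 cm³
ΣAy_c = (3300.00)(55.00) + (3080.00)(11.00) + (240.00)(28.67) = 222260.00 cm³
x_c = 366620.00 / 6620.00 = 55.38 cm
y_c = 222260.00 / 6620.00 = 33.57 cm

x_c = 55.38 cm, y_c = 33.57 cm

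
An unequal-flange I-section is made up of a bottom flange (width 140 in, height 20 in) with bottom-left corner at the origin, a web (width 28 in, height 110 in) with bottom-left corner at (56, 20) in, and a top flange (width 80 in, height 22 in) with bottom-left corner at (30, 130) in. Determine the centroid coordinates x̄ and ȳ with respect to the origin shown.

x̄ = 70.00 in, ȳ = 66.38 in

bottom flange: A = 140 × 20 = 2800.00, centroid at (70.00, 10.00).
web: A = 28 × 110 = 3080.00, centroid at (70.00, 75.00).
top flange: A = 80 × 22 = 1760.00, centroid at (70.00, 141.00).
ΣA = 7640.00 in²
ΣAx̄ = (2800.00)(70.00) + (3080.00)(70.00) + (1760.00)(70.00) = 534800.00 in³
ΣAȳ = (2800.00)(10.00) + (3080.00)(75.00) + (1760.00)(141.00) = 507160.00 in³
x̄ = 534800.00 / 7640.00 = 70.00 in
ȳ = 507160.00 / 7640.00 = 66.38 in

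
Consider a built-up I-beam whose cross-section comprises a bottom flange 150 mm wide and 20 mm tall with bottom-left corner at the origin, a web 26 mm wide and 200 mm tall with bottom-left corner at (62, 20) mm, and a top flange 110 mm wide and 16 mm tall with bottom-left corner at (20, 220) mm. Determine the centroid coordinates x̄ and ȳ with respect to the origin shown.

bottom flange: A = 150 × 20 = 3000.00, centroid at (75.00, 10.00).
web: A = 26 × 200 = 5200.00, centroid at (75.00, 120.00).
top flange: A = 110 × 16 = 1760.00, centroid at (75.00, 228.00).
ΣA = 9960.00 mm², ΣAx̄ = 747000.00 mm³, ΣAȳ = 1055280.00 mm³.
x̄ = 747000.00/9960.00 = 75.00 mm; ȳ = 1055280.00/9960.00 = 105.95 mm.

x̄ = 75.00 mm, ȳ = 105.95 mm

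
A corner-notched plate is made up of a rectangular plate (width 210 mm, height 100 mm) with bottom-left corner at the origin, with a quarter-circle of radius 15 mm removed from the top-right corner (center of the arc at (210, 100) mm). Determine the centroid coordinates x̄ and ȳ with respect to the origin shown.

x̄ = 104.16 mm, ȳ = 49.63 mm

Part | A | x̄ᵢ | ȳᵢ | A·x̄ᵢ | A·ȳᵢ
plate | 21000.00 | 105.00 | 50.00 | 2205000.00 | 1050000.00
removed quarter-circle | -176.71 | 203.63 | 93.63 | -35985.06 | -16546.46
Σ | 20823.29 |  |  | 2169014.94 | 1033453.54
x̄ = 2169014.94 / 20823.29 = 104.16 mm
ȳ = 1033453.54 / 20823.29 = 49.63 mm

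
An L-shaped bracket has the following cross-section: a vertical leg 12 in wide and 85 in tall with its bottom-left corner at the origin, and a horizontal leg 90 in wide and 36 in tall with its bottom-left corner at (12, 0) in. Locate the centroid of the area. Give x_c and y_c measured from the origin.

vertical leg: A = 12 × 85 = 1020.00, centroid at (6.00, 42.50).
horizontal leg: A = 90 × 36 = 3240.00, centroid at (57.00, 18.00).
ΣA = 4260.00 in²
ΣAx_c = (1020.00)(6.00) + (3240.00)(57.00) = 190800.00 in³
ΣAy_c = (1020.00)(42.50) + (3240.00)(18.00) = 101670.00 in³
x_c = 190800.00 / 4260.00 = 44.79 in
y_c = 101670.00 / 4260.00 = 23.87 in

x_c = 44.79 in, y_c = 23.87 in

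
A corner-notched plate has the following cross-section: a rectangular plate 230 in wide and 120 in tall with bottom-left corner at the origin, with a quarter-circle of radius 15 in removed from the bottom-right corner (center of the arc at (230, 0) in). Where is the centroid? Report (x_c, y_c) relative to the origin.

x_c = 114.30 in, y_c = 60.35 in

Part | A | x̄ᵢ | ȳᵢ | A·x̄ᵢ | A·ȳᵢ
plate | 27600.00 | 115.00 | 60.00 | 3174000.00 | 1656000.00
removed quarter-circle | -176.71 | 223.63 | 6.37 | -39519.35 | -1125.00
Σ | 27423.29 |  |  | 3134480.65 | 1654875.00
x_c = 3134480.65 / 27423.29 = 114.30 in
y_c = 1654875.00 / 27423.29 = 60.35 in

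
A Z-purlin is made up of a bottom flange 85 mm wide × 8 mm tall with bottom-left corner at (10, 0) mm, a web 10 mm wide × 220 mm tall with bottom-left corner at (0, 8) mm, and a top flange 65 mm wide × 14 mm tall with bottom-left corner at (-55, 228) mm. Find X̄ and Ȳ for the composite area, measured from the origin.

Part | A | x̄ᵢ | ȳᵢ | A·x̄ᵢ | A·ȳᵢ
bottom flange | 680.00 | 52.50 | 4.00 | 35700.00 | 2720.00
web | 2200.00 | 5.00 | 118.00 | 11000.00 | 259600.00
top flange | 910.00 | -22.50 | 235.00 | -20475.00 | 213850.00
Σ | 3790.00 |  |  | 26225.00 | 476170.00
X̄ = 26225.00 / 3790.00 = 6.92 mm
Ȳ = 476170.00 / 3790.00 = 125.64 mm

X̄ = 6.92 mm, Ȳ = 125.64 mm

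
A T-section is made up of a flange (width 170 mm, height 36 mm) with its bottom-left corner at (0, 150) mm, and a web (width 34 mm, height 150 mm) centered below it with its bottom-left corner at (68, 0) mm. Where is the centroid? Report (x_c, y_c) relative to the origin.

x_c = 85.00 mm, y_c = 125.73 mm

Part | A | x̄ᵢ | ȳᵢ | A·x̄ᵢ | A·ȳᵢ
web | 5100.00 | 85.00 | 75.00 | 433500.00 | 382500.00
flange | 6120.00 | 85.00 | 168.00 | 520200.00 | 1028160.00
Σ | 11220.00 |  |  | 953700.00 | 1410660.00
x_c = 953700.00 / 11220.00 = 85.00 mm
y_c = 1410660.00 / 11220.00 = 125.73 mm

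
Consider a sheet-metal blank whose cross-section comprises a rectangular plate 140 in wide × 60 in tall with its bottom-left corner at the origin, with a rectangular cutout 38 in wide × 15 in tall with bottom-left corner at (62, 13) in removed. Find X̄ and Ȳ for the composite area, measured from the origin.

Part | A | x̄ᵢ | ȳᵢ | A·x̄ᵢ | A·ȳᵢ
plate | 8400.00 | 70.00 | 30.00 | 588000.00 | 252000.00
hole | -570.00 | 81.00 | 20.50 | -46170.00 | -11685.00
Σ | 7830.00 |  |  | 541830.00 | 240315.00
X̄ = 541830.00 / 7830.00 = 69.20 in
Ȳ = 240315.00 / 7830.00 = 30.69 in

X̄ = 69.20 in, Ȳ = 30.69 in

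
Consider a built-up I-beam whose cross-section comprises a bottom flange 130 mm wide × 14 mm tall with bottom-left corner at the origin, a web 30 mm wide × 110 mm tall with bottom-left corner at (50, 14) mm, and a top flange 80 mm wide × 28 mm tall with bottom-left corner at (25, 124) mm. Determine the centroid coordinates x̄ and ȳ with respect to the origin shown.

x̄ = 65.00 mm, ȳ = 74.67 mm

bottom flange: A = 130 × 14 = 1820.00, centroid at (65.00, 7.00).
web: A = 30 × 110 = 3300.00, centroid at (65.00, 69.00).
top flange: A = 80 × 28 = 2240.00, centroid at (65.00, 138.00).
ΣA = 7360.00 mm²
ΣAx̄ = (1820.00)(65.00) + (3300.00)(65.00) + (2240.00)(65.00) = 478400.00 mm³
ΣAȳ = (1820.00)(7.00) + (3300.00)(69.00) + (2240.00)(138.00) = 549560.00 mm³
x̄ = 478400.00 / 7360.00 = 65.00 mm
ȳ = 549560.00 / 7360.00 = 74.67 mm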